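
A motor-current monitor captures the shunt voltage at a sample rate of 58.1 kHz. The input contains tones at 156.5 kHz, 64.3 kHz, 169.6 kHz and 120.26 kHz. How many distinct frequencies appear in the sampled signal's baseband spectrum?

4

fs/2 = 29.05 kHz.
156.5 kHz mod fs = 40.3 kHz.
40.3 kHz > fs/2 = 29.05 kHz, folds to fs − 40.3 kHz = 17.8 kHz.
64.3 kHz mod fs = 6.2 kHz.
6.2 kHz ≤ fs/2 = 29.05 kHz, appears at 6.2 kHz.
169.6 kHz mod fs = 53.4 kHz.
53.4 kHz > fs/2 = 29.05 kHz, folds to fs − 53.4 kHz = 4.7 kHz.
120.26 kHz mod fs = 4.06 kHz.
4.06 kHz ≤ fs/2 = 29.05 kHz, appears at 4.06 kHz.
Distinct values: {4.06 kHz, 4.7 kHz, 6.2 kHz, 17.8 kHz} → 4.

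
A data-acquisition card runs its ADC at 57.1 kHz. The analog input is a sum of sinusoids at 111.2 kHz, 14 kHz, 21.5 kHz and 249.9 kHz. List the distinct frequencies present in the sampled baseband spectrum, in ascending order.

fs/2 = 28.55 kHz.
111.2 kHz mod fs = 54.1 kHz.
54.1 kHz > fs/2 = 28.55 kHz, folds to fs − 54.1 kHz = 3 kHz.
14 kHz ≤ fs/2 = 28.55 kHz, passes unchanged.
21.5 kHz ≤ fs/2 = 28.55 kHz, passes unchanged.
249.9 kHz mod fs = 21.5 kHz.
21.5 kHz ≤ fs/2 = 28.55 kHz, appears at 21.5 kHz.
Distinct values: {3 kHz, 14 kHz, 21.5 kHz}.

3 kHz, 14 kHz, 21.5 kHz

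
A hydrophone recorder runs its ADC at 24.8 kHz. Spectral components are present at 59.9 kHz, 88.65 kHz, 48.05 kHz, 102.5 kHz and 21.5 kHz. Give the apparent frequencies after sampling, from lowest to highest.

fs/2 = 12.4 kHz.
59.9 kHz mod fs = 10.3 kHz.
10.3 kHz ≤ fs/2 = 12.4 kHz, appears at 10.3 kHz.
88.65 kHz mod fs = 14.25 kHz.
14.25 kHz > fs/2 = 12.4 kHz, folds to fs − 14.25 kHz = 10.55 kHz.
48.05 kHz mod fs = 23.25 kHz.
23.25 kHz > fs/2 = 12.4 kHz, folds to fs − 23.25 kHz = 1.55 kHz.
102.5 kHz mod fs = 3.3 kHz.
3.3 kHz ≤ fs/2 = 12.4 kHz, appears at 3.3 kHz.
21.5 kHz > fs/2 = 12.4 kHz, folds to fs − 21.5 kHz = 3.3 kHz.
Distinct values: {1.55 kHz, 3.3 kHz, 10.3 kHz, 10.55 kHz}.

1.55 kHz, 3.3 kHz, 10.3 kHz, 10.55 kHz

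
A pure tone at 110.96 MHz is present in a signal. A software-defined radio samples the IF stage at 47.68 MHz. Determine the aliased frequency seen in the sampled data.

15.6 MHz

110.96 MHz mod fs = 15.6 MHz.
15.6 MHz ≤ fs/2 = 23.84 MHz, appears at 15.6 MHz.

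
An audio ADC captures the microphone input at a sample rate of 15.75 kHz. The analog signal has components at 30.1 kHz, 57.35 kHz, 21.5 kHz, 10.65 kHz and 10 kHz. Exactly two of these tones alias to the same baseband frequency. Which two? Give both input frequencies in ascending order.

fs/2 = 7.875 kHz.
30.1 kHz mod fs = 14.35 kHz.
14.35 kHz > fs/2 = 7.875 kHz, folds to fs − 14.35 kHz = 1.4 kHz.
57.35 kHz mod fs = 10.1 kHz.
10.1 kHz > fs/2 = 7.875 kHz, folds to fs − 10.1 kHz = 5.65 kHz.
21.5 kHz mod fs = 5.75 kHz.
5.75 kHz ≤ fs/2 = 7.875 kHz, appears at 5.75 kHz.
10.65 kHz > fs/2 = 7.875 kHz, folds to fs − 10.65 kHz = 5.1 kHz.
10 kHz > fs/2 = 7.875 kHz, folds to fs − 10 kHz = 5.75 kHz.
10 kHz and 21.5 kHz both map to 5.75 kHz.

10 kHz, 21.5 kHz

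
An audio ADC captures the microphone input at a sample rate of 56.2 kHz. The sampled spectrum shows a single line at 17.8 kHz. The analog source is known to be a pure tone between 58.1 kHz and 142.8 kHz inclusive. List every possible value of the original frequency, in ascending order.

Frequencies that alias to 17.8 kHz are k·fs ± 17.8 kHz for integer k ≥ 0.
k=0: 17.8 kHz.
k=1: 38.4 kHz, 74 kHz.
k=2: 94.6 kHz, 130.2 kHz.
k=3: 150.8 kHz, 186.4 kHz.
Within [58.1 kHz, 142.8 kHz]: 74 kHz, 94.6 kHz, 130.2 kHz.

74 kHz, 94.6 kHz, 130.2 kHz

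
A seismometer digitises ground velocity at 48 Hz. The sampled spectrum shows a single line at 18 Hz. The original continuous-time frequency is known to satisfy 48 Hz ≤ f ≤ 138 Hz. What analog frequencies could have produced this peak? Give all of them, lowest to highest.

Frequencies that alias to 18 Hz are k·fs ± 18 Hz for integer k ≥ 0.
k=0: 18 Hz.
k=1: 30 Hz, 66 Hz.
k=2: 78 Hz, 114 Hz.
k=3: 126 Hz, 162 Hz.
k=4: 174 Hz, 210 Hz.
Within [48 Hz, 138 Hz]: 66 Hz, 78 Hz, 114 Hz, 126 Hz.

66 Hz, 78 Hz, 114 Hz, 126 Hz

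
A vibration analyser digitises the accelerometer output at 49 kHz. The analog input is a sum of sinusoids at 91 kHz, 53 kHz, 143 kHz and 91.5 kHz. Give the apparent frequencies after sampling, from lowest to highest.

fs/2 = 24.5 kHz.
91 kHz mod fs = 42 kHz.
42 kHz > fs/2 = 24.5 kHz, folds to fs − 42 kHz = 7 kHz.
53 kHz mod fs = 4 kHz.
4 kHz ≤ fs/2 = 24.5 kHz, appears at 4 kHz.
143 kHz mod fs = 45 kHz.
45 kHz > fs/2 = 24.5 kHz, folds to fs − 45 kHz = 4 kHz.
91.5 kHz mod fs = 42.5 kHz.
42.5 kHz > fs/2 = 24.5 kHz, folds to fs − 42.5 kHz = 6.5 kHz.
Distinct values: {4 kHz, 6.5 kHz, 7 kHz}.

4 kHz, 6.5 kHz, 7 kHz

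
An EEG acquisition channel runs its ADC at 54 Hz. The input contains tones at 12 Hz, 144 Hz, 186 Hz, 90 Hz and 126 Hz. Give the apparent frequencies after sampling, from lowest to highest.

12 Hz, 18 Hz, 24 Hz

fs/2 = 27 Hz.
12 Hz ≤ fs/2 = 27 Hz, passes unchanged.
144 Hz mod fs = 36 Hz.
36 Hz > fs/2 = 27 Hz, folds to fs − 36 Hz = 18 Hz.
186 Hz mod fs = 24 Hz.
24 Hz ≤ fs/2 = 27 Hz, appears at 24 Hz.
90 Hz mod fs = 36 Hz.
36 Hz > fs/2 = 27 Hz, folds to fs − 36 Hz = 18 Hz.
126 Hz mod fs = 18 Hz.
18 Hz ≤ fs/2 = 27 Hz, appears at 18 Hz.
Distinct values: {12 Hz, 18 Hz, 24 Hz}.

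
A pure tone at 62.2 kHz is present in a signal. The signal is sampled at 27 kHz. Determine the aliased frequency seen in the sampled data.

62.2 kHz mod fs = 8.2 kHz.
8.2 kHz ≤ fs/2 = 13.5 kHz, appears at 8.2 kHz.

8.2 kHz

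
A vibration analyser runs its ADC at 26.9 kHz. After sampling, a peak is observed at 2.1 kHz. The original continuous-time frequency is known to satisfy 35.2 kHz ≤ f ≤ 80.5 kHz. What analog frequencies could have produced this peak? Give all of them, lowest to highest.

Frequencies that alias to 2.1 kHz are k·fs ± 2.1 kHz for integer k ≥ 0.
k=0: 2.1 kHz.
k=1: 24.8 kHz, 29 kHz.
k=2: 51.7 kHz, 55.9 kHz.
k=3: 78.6 kHz, 82.8 kHz.
k=4: 105.5 kHz, 109.7 kHz.
Within [35.2 kHz, 80.5 kHz]: 51.7 kHz, 55.9 kHz, 78.6 kHz.

51.7 kHz, 55.9 kHz, 78.6 kHz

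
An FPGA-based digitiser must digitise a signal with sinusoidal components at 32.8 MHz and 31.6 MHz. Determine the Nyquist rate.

Highest-frequency component: 32.8 MHz.
Nyquist rate = 2 × 32.8 MHz = 65.6 MHz.

65.6 MHz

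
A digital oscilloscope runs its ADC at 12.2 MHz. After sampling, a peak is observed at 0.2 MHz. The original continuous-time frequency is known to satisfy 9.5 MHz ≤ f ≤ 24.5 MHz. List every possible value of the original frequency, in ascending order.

Frequencies that alias to 0.2 MHz are k·fs ± 0.2 MHz for integer k ≥ 0.
k=0: 0.2 MHz.
k=1: 12 MHz, 12.4 MHz.
k=2: 24.2 MHz, 24.6 MHz.
k=3: 36.4 MHz, 36.8 MHz.
Within [9.5 MHz, 24.5 MHz]: 12 MHz, 12.4 MHz, 24.2 MHz.

12 MHz, 12.4 MHz, 24.2 MHz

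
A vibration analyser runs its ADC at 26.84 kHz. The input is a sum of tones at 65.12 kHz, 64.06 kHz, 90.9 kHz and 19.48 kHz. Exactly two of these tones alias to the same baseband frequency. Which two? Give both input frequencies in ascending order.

fs/2 = 13.42 kHz.
65.12 kHz mod fs = 11.44 kHz.
11.44 kHz ≤ fs/2 = 13.42 kHz, appears at 11.44 kHz.
64.06 kHz mod fs = 10.38 kHz.
10.38 kHz ≤ fs/2 = 13.42 kHz, appears at 10.38 kHz.
90.9 kHz mod fs = 10.38 kHz.
10.38 kHz ≤ fs/2 = 13.42 kHz, appears at 10.38 kHz.
19.48 kHz > fs/2 = 13.42 kHz, folds to fs − 19.48 kHz = 7.36 kHz.
64.06 kHz and 90.9 kHz both map to 10.38 kHz.

64.06 kHz, 90.9 kHz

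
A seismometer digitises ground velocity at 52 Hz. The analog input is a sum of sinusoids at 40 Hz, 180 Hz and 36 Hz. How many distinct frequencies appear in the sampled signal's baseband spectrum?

fs/2 = 26 Hz.
40 Hz > fs/2 = 26 Hz, folds to fs − 40 Hz = 12 Hz.
180 Hz mod fs = 24 Hz.
24 Hz ≤ fs/2 = 26 Hz, appears at 24 Hz.
36 Hz > fs/2 = 26 Hz, folds to fs − 36 Hz = 16 Hz.
Distinct values: {12 Hz, 16 Hz, 24 Hz} → 3.

3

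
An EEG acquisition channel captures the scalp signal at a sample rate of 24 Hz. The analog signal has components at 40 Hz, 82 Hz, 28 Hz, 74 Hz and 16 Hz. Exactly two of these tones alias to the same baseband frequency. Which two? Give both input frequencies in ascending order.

fs/2 = 12 Hz.
40 Hz mod fs = 16 Hz.
16 Hz > fs/2 = 12 Hz, folds to fs − 16 Hz = 8 Hz.
82 Hz mod fs = 10 Hz.
10 Hz ≤ fs/2 = 12 Hz, appears at 10 Hz.
28 Hz mod fs = 4 Hz.
4 Hz ≤ fs/2 = 12 Hz, appears at 4 Hz.
74 Hz mod fs = 2 Hz.
2 Hz ≤ fs/2 = 12 Hz, appears at 2 Hz.
16 Hz > fs/2 = 12 Hz, folds to fs − 16 Hz = 8 Hz.
16 Hz and 40 Hz both map to 8 Hz.

16 Hz, 40 Hz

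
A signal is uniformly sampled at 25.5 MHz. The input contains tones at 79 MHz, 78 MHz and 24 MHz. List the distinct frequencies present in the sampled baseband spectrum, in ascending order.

1.5 MHz, 2.5 MHz

fs/2 = 12.75 MHz.
79 MHz mod fs = 2.5 MHz.
2.5 MHz ≤ fs/2 = 12.75 MHz, appears at 2.5 MHz.
78 MHz mod fs = 1.5 MHz.
1.5 MHz ≤ fs/2 = 12.75 MHz, appears at 1.5 MHz.
24 MHz > fs/2 = 12.75 MHz, folds to fs − 24 MHz = 1.5 MHz.
Distinct values: {1.5 MHz, 2.5 MHz}.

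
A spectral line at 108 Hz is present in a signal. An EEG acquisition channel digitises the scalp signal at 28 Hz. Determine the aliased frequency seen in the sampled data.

4 Hz

108 Hz mod fs = 24 Hz.
24 Hz > fs/2 = 14 Hz, folds to fs − 24 Hz = 4 Hz.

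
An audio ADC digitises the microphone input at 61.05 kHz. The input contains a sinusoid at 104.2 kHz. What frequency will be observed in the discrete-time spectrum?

104.2 kHz mod fs = 43.15 kHz.
43.15 kHz > fs/2 = 30.525 kHz, folds to fs − 43.15 kHz = 17.9 kHz.

17.9 kHz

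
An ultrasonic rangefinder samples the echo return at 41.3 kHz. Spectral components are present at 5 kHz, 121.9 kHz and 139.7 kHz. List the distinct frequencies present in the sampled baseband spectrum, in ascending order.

fs/2 = 20.65 kHz.
5 kHz ≤ fs/2 = 20.65 kHz, passes unchanged.
121.9 kHz mod fs = 39.3 kHz.
39.3 kHz > fs/2 = 20.65 kHz, folds to fs − 39.3 kHz = 2 kHz.
139.7 kHz mod fs = 15.8 kHz.
15.8 kHz ≤ fs/2 = 20.65 kHz, appears at 15.8 kHz.
Distinct values: {2 kHz, 5 kHz, 15.8 kHz}.

2 kHz, 5 kHz, 15.8 kHz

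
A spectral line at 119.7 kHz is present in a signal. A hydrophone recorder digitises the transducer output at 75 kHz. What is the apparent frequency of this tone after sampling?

30.3 kHz

119.7 kHz mod fs = 44.7 kHz.
44.7 kHz > fs/2 = 37.5 kHz, folds to fs − 44.7 kHz = 30.3 kHz.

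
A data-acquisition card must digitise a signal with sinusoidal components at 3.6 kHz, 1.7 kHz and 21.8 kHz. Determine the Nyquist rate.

Highest-frequency component: 21.8 kHz.
Nyquist rate = 2 × 21.8 kHz = 43.6 kHz.

43.6 kHz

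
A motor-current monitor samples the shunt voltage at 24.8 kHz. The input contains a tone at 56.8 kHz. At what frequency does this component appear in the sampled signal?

7.2 kHz

56.8 kHz mod fs = 7.2 kHz.
7.2 kHz ≤ fs/2 = 12.4 kHz, appears at 7.2 kHz.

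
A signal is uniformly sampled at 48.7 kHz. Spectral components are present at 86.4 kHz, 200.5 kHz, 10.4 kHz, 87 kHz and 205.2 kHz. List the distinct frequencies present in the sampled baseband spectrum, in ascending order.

5.7 kHz, 10.4 kHz, 11 kHz

fs/2 = 24.35 kHz.
86.4 kHz mod fs = 37.7 kHz.
37.7 kHz > fs/2 = 24.35 kHz, folds to fs − 37.7 kHz = 11 kHz.
200.5 kHz mod fs = 5.7 kHz.
5.7 kHz ≤ fs/2 = 24.35 kHz, appears at 5.7 kHz.
10.4 kHz ≤ fs/2 = 24.35 kHz, passes unchanged.
87 kHz mod fs = 38.3 kHz.
38.3 kHz > fs/2 = 24.35 kHz, folds to fs − 38.3 kHz = 10.4 kHz.
205.2 kHz mod fs = 10.4 kHz.
10.4 kHz ≤ fs/2 = 24.35 kHz, appears at 10.4 kHz.
Distinct values: {5.7 kHz, 10.4 kHz, 11 kHz}.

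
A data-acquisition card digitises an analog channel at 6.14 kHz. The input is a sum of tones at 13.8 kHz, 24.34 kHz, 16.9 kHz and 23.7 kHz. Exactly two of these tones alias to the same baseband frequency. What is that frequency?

1.52 kHz

fs/2 = 3.07 kHz.
13.8 kHz mod fs = 1.52 kHz.
1.52 kHz ≤ fs/2 = 3.07 kHz, appears at 1.52 kHz.
24.34 kHz mod fs = 5.92 kHz.
5.92 kHz > fs/2 = 3.07 kHz, folds to fs − 5.92 kHz = 0.22 kHz.
16.9 kHz mod fs = 4.62 kHz.
4.62 kHz > fs/2 = 3.07 kHz, folds to fs − 4.62 kHz = 1.52 kHz.
23.7 kHz mod fs = 5.28 kHz.
5.28 kHz > fs/2 = 3.07 kHz, folds to fs − 5.28 kHz = 0.86 kHz.
13.8 kHz and 16.9 kHz both map to 1.52 kHz.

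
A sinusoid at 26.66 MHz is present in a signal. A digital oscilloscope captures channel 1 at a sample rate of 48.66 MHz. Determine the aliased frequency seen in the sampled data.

26.66 MHz > fs/2 = 24.33 MHz, folds to fs − 26.66 MHz = 22 MHz.

22 MHz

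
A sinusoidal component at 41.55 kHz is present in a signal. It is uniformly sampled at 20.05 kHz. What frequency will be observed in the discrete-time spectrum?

41.55 kHz mod fs = 1.45 kHz.
1.45 kHz ≤ fs/2 = 10.025 kHz, appears at 1.45 kHz.

1.45 kHz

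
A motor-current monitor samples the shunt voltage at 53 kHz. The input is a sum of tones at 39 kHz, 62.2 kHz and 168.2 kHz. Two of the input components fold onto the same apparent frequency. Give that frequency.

fs/2 = 26.5 kHz.
39 kHz > fs/2 = 26.5 kHz, folds to fs − 39 kHz = 14 kHz.
62.2 kHz mod fs = 9.2 kHz.
9.2 kHz ≤ fs/2 = 26.5 kHz, appears at 9.2 kHz.
168.2 kHz mod fs = 9.2 kHz.
9.2 kHz ≤ fs/2 = 26.5 kHz, appears at 9.2 kHz.
62.2 kHz and 168.2 kHz both map to 9.2 kHz.

9.2 kHz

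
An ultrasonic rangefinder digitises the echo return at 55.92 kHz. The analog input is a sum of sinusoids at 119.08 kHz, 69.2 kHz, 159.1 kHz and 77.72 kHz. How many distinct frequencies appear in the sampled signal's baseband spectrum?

fs/2 = 27.96 kHz.
119.08 kHz mod fs = 7.24 kHz.
7.24 kHz ≤ fs/2 = 27.96 kHz, appears at 7.24 kHz.
69.2 kHz mod fs = 13.28 kHz.
13.28 kHz ≤ fs/2 = 27.96 kHz, appears at 13.28 kHz.
159.1 kHz mod fs = 47.26 kHz.
47.26 kHz > fs/2 = 27.96 kHz, folds to fs − 47.26 kHz = 8.66 kHz.
77.72 kHz mod fs = 21.8 kHz.
21.8 kHz ≤ fs/2 = 27.96 kHz, appears at 21.8 kHz.
Distinct values: {7.24 kHz, 8.66 kHz, 13.28 kHz, 21.8 kHz} → 4.

4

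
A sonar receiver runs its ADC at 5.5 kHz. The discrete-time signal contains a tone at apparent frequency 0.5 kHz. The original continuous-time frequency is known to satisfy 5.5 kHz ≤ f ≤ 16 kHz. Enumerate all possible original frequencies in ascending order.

6 kHz, 10.5 kHz, 11.5 kHz, 16 kHz

Frequencies that alias to 0.5 kHz are k·fs ± 0.5 kHz for integer k ≥ 0.
k=0: 0.5 kHz.
k=1: 5 kHz, 6 kHz.
k=2: 10.5 kHz, 11.5 kHz.
k=3: 16 kHz, 17 kHz.
k=4: 21.5 kHz, 22.5 kHz.
Within [5.5 kHz, 16 kHz]: 6 kHz, 10.5 kHz, 11.5 kHz, 16 kHz.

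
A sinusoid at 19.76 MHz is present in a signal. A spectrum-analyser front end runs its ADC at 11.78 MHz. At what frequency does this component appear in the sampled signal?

3.8 MHz

19.76 MHz mod fs = 7.98 MHz.
7.98 MHz > fs/2 = 5.89 MHz, folds to fs − 7.98 MHz = 3.8 MHz.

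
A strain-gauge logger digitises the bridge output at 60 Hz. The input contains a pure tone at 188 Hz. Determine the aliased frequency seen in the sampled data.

8 Hz

188 Hz mod fs = 8 Hz.
8 Hz ≤ fs/2 = 30 Hz, appears at 8 Hz.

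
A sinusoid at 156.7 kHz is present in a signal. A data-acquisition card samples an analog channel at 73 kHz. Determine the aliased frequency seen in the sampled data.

156.7 kHz mod fs = 10.7 kHz.
10.7 kHz ≤ fs/2 = 36.5 kHz, appears at 10.7 kHz.

10.7 kHz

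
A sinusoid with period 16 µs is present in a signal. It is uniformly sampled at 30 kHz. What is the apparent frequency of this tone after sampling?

2.5 kHz

T = 16 µs → f = 1/T = 62.5 kHz.
62.5 kHz mod fs = 2.5 kHz.
2.5 kHz ≤ fs/2 = 15 kHz, appears at 2.5 kHz.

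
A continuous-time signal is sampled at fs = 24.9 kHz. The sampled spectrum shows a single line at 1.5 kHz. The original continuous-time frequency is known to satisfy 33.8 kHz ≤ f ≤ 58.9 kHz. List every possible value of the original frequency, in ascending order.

Frequencies that alias to 1.5 kHz are k·fs ± 1.5 kHz for integer k ≥ 0.
k=0: 1.5 kHz.
k=1: 23.4 kHz, 26.4 kHz.
k=2: 48.3 kHz, 51.3 kHz.
k=3: 73.2 kHz, 76.2 kHz.
Within [33.8 kHz, 58.9 kHz]: 48.3 kHz, 51.3 kHz.

48.3 kHz, 51.3 kHz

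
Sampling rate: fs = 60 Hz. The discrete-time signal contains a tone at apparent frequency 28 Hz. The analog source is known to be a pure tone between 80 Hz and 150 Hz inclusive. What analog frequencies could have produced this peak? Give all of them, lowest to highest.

88 Hz, 92 Hz, 148 Hz

Frequencies that alias to 28 Hz are k·fs ± 28 Hz for integer k ≥ 0.
k=0: 28 Hz.
k=1: 32 Hz, 88 Hz.
k=2: 92 Hz, 148 Hz.
k=3: 152 Hz, 208 Hz.
Within [80 Hz, 150 Hz]: 88 Hz, 92 Hz, 148 Hz.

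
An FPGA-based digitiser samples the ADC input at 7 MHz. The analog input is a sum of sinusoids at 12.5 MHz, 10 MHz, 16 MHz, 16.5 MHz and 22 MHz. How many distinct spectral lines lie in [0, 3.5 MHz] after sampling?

fs/2 = 3.5 MHz.
12.5 MHz mod fs = 5.5 MHz.
5.5 MHz > fs/2 = 3.5 MHz, folds to fs − 5.5 MHz = 1.5 MHz.
10 MHz mod fs = 3 MHz.
3 MHz ≤ fs/2 = 3.5 MHz, appears at 3 MHz.
16 MHz mod fs = 2 MHz.
2 MHz ≤ fs/2 = 3.5 MHz, appears at 2 MHz.
16.5 MHz mod fs = 2.5 MHz.
2.5 MHz ≤ fs/2 = 3.5 MHz, appears at 2.5 MHz.
22 MHz mod fs = 1 MHz.
1 MHz ≤ fs/2 = 3.5 MHz, appears at 1 MHz.
Distinct values: {1 MHz, 1.5 MHz, 2 MHz, 2.5 MHz, 3 MHz} → 5.

5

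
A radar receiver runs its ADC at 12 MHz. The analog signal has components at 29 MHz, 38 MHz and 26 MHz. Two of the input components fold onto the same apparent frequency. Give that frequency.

2 MHz

fs/2 = 6 MHz.
29 MHz mod fs = 5 MHz.
5 MHz ≤ fs/2 = 6 MHz, appears at 5 MHz.
38 MHz mod fs = 2 MHz.
2 MHz ≤ fs/2 = 6 MHz, appears at 2 MHz.
26 MHz mod fs = 2 MHz.
2 MHz ≤ fs/2 = 6 MHz, appears at 2 MHz.
26 MHz and 38 MHz both map to 2 MHz.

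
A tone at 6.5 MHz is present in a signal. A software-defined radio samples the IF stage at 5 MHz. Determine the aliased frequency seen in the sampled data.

6.5 MHz mod fs = 1.5 MHz.
1.5 MHz ≤ fs/2 = 2.5 MHz, appears at 1.5 MHz.

1.5 MHz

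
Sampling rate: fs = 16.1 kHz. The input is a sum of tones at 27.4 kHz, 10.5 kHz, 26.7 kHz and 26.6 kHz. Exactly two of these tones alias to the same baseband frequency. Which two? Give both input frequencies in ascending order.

10.5 kHz, 26.6 kHz

fs/2 = 8.05 kHz.
27.4 kHz mod fs = 11.3 kHz.
11.3 kHz > fs/2 = 8.05 kHz, folds to fs − 11.3 kHz = 4.8 kHz.
10.5 kHz > fs/2 = 8.05 kHz, folds to fs − 10.5 kHz = 5.6 kHz.
26.7 kHz mod fs = 10.6 kHz.
10.6 kHz > fs/2 = 8.05 kHz, folds to fs − 10.6 kHz = 5.5 kHz.
26.6 kHz mod fs = 10.5 kHz.
10.5 kHz > fs/2 = 8.05 kHz, folds to fs − 10.5 kHz = 5.6 kHz.
10.5 kHz and 26.6 kHz both map to 5.6 kHz.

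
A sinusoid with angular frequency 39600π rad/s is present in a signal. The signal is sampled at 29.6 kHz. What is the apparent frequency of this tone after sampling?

9.8 kHz

ω = 39600π rad/s → f = ω/(2π) = 19800 Hz = 19.8 kHz.
19.8 kHz > fs/2 = 14.8 kHz, folds to fs − 19.8 kHz = 9.8 kHz.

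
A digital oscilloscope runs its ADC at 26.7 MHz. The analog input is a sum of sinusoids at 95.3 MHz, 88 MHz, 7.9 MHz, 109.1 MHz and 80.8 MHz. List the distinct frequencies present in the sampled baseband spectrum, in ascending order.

fs/2 = 13.35 MHz.
95.3 MHz mod fs = 15.2 MHz.
15.2 MHz > fs/2 = 13.35 MHz, folds to fs − 15.2 MHz = 11.5 MHz.
88 MHz mod fs = 7.9 MHz.
7.9 MHz ≤ fs/2 = 13.35 MHz, appears at 7.9 MHz.
7.9 MHz ≤ fs/2 = 13.35 MHz, passes unchanged.
109.1 MHz mod fs = 2.3 MHz.
2.3 MHz ≤ fs/2 = 13.35 MHz, appears at 2.3 MHz.
80.8 MHz mod fs = 0.7 MHz.
0.7 MHz ≤ fs/2 = 13.35 MHz, appears at 0.7 MHz.
Distinct values: {0.7 MHz, 2.3 MHz, 7.9 MHz, 11.5 MHz}.

0.7 MHz, 2.3 MHz, 7.9 MHz, 11.5 MHz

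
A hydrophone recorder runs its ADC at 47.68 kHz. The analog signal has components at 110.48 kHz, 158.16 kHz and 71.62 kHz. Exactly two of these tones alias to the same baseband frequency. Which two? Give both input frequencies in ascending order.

fs/2 = 23.84 kHz.
110.48 kHz mod fs = 15.12 kHz.
15.12 kHz ≤ fs/2 = 23.84 kHz, appears at 15.12 kHz.
158.16 kHz mod fs = 15.12 kHz.
15.12 kHz ≤ fs/2 = 23.84 kHz, appears at 15.12 kHz.
71.62 kHz mod fs = 23.94 kHz.
23.94 kHz > fs/2 = 23.84 kHz, folds to fs − 23.94 kHz = 23.74 kHz.
110.48 kHz and 158.16 kHz both map to 15.12 kHz.

110.48 kHz, 158.16 kHz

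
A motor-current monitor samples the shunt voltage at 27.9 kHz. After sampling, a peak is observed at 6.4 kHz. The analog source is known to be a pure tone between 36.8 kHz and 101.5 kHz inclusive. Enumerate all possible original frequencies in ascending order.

Frequencies that alias to 6.4 kHz are k·fs ± 6.4 kHz for integer k ≥ 0.
k=0: 6.4 kHz.
k=1: 21.5 kHz, 34.3 kHz.
k=2: 49.4 kHz, 62.2 kHz.
k=3: 77.3 kHz, 90.1 kHz.
k=4: 105.2 kHz, 118 kHz.
Within [36.8 kHz, 101.5 kHz]: 49.4 kHz, 62.2 kHz, 77.3 kHz, 90.1 kHz.

49.4 kHz, 62.2 kHz, 77.3 kHz, 90.1 kHz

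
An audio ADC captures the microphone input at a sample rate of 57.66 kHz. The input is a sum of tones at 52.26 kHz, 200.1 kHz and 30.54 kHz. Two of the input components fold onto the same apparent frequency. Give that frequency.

fs/2 = 28.83 kHz.
52.26 kHz > fs/2 = 28.83 kHz, folds to fs − 52.26 kHz = 5.4 kHz.
200.1 kHz mod fs = 27.12 kHz.
27.12 kHz ≤ fs/2 = 28.83 kHz, appears at 27.12 kHz.
30.54 kHz > fs/2 = 28.83 kHz, folds to fs − 30.54 kHz = 27.12 kHz.
30.54 kHz and 200.1 kHz both map to 27.12 kHz.

27.12 kHz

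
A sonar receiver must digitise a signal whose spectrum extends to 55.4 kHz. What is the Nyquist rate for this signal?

Nyquist rate = 2 × 55.4 kHz = 110.8 kHz.

110.8 kHz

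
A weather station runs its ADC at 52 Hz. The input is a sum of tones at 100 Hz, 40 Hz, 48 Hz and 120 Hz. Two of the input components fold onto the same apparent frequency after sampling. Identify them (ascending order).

48 Hz, 100 Hz

fs/2 = 26 Hz.
100 Hz mod fs = 48 Hz.
48 Hz > fs/2 = 26 Hz, folds to fs − 48 Hz = 4 Hz.
40 Hz > fs/2 = 26 Hz, folds to fs − 40 Hz = 12 Hz.
48 Hz > fs/2 = 26 Hz, folds to fs − 48 Hz = 4 Hz.
120 Hz mod fs = 16 Hz.
16 Hz ≤ fs/2 = 26 Hz, appears at 16 Hz.
48 Hz and 100 Hz both map to 4 Hz.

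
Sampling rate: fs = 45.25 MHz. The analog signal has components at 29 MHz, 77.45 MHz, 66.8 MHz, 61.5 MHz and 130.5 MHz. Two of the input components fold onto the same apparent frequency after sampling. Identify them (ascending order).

29 MHz, 61.5 MHz

fs/2 = 22.625 MHz.
29 MHz > fs/2 = 22.625 MHz, folds to fs − 29 MHz = 16.25 MHz.
77.45 MHz mod fs = 32.2 MHz.
32.2 MHz > fs/2 = 22.625 MHz, folds to fs − 32.2 MHz = 13.05 MHz.
66.8 MHz mod fs = 21.55 MHz.
21.55 MHz ≤ fs/2 = 22.625 MHz, appears at 21.55 MHz.
61.5 MHz mod fs = 16.25 MHz.
16.25 MHz ≤ fs/2 = 22.625 MHz, appears at 16.25 MHz.
130.5 MHz mod fs = 40 MHz.
40 MHz > fs/2 = 22.625 MHz, folds to fs − 40 MHz = 5.25 MHz.
29 MHz and 61.5 MHz both map to 16.25 MHz.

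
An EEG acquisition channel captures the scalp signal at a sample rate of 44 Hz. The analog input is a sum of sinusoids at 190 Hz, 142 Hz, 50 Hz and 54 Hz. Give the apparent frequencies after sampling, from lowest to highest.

fs/2 = 22 Hz.
190 Hz mod fs = 14 Hz.
14 Hz ≤ fs/2 = 22 Hz, appears at 14 Hz.
142 Hz mod fs = 10 Hz.
10 Hz ≤ fs/2 = 22 Hz, appears at 10 Hz.
50 Hz mod fs = 6 Hz.
6 Hz ≤ fs/2 = 22 Hz, appears at 6 Hz.
54 Hz mod fs = 10 Hz.
10 Hz ≤ fs/2 = 22 Hz, appears at 10 Hz.
Distinct values: {6 Hz, 10 Hz, 14 Hz}.

6 Hz, 10 Hz, 14 Hz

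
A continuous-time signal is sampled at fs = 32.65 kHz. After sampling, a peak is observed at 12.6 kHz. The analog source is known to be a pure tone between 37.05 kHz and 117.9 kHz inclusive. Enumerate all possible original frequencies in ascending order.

Frequencies that alias to 12.6 kHz are k·fs ± 12.6 kHz for integer k ≥ 0.
k=0: 12.6 kHz.
k=1: 20.05 kHz, 45.25 kHz.
k=2: 52.7 kHz, 77.9 kHz.
k=3: 85.35 kHz, 110.55 kHz.
k=4: 118 kHz, 143.2 kHz.
Within [37.05 kHz, 117.9 kHz]: 45.25 kHz, 52.7 kHz, 77.9 kHz, 85.35 kHz, 110.55 kHz.

45.25 kHz, 52.7 kHz, 77.9 kHz, 85.35 kHz, 110.55 kHz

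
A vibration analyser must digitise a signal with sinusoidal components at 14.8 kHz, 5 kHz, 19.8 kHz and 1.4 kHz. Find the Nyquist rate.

Highest-frequency component: 19.8 kHz.
Nyquist rate = 2 × 19.8 kHz = 39.6 kHz.

39.6 kHz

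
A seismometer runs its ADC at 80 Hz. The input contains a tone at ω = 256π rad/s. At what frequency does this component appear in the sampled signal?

ω = 256π rad/s → f = ω/(2π) = 128 Hz.
128 Hz mod fs = 48 Hz.
48 Hz > fs/2 = 40 Hz, folds to fs − 48 Hz = 32 Hz.

32 Hz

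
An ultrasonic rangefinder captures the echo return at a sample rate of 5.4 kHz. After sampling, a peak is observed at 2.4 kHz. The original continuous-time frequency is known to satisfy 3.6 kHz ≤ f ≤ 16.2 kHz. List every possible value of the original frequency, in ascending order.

Frequencies that alias to 2.4 kHz are k·fs ± 2.4 kHz for integer k ≥ 0.
k=0: 2.4 kHz.
k=1: 3 kHz, 7.8 kHz.
k=2: 8.4 kHz, 13.2 kHz.
k=3: 13.8 kHz, 18.6 kHz.
k=4: 19.2 kHz, 24 kHz.
Within [3.6 kHz, 16.2 kHz]: 7.8 kHz, 8.4 kHz, 13.2 kHz, 13.8 kHz.

7.8 kHz, 8.4 kHz, 13.2 kHz, 13.8 kHz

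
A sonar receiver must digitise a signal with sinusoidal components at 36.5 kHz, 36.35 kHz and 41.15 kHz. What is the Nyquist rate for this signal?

82.3 kHz

Highest-frequency component: 41.15 kHz.
Nyquist rate = 2 × 41.15 kHz = 82.3 kHz.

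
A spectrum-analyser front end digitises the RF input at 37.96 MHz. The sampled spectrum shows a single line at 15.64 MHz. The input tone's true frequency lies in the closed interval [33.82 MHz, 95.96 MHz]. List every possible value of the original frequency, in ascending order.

53.6 MHz, 60.28 MHz, 91.56 MHz

Frequencies that alias to 15.64 MHz are k·fs ± 15.64 MHz for integer k ≥ 0.
k=0: 15.64 MHz.
k=1: 22.32 MHz, 53.6 MHz.
k=2: 60.28 MHz, 91.56 MHz.
k=3: 98.24 MHz, 129.52 MHz.
Within [33.82 MHz, 95.96 MHz]: 53.6 MHz, 60.28 MHz, 91.56 MHz.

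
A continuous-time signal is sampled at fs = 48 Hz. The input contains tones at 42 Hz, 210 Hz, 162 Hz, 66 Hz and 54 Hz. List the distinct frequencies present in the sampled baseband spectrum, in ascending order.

6 Hz, 18 Hz

fs/2 = 24 Hz.
42 Hz > fs/2 = 24 Hz, folds to fs − 42 Hz = 6 Hz.
210 Hz mod fs = 18 Hz.
18 Hz ≤ fs/2 = 24 Hz, appears at 18 Hz.
162 Hz mod fs = 18 Hz.
18 Hz ≤ fs/2 = 24 Hz, appears at 18 Hz.
66 Hz mod fs = 18 Hz.
18 Hz ≤ fs/2 = 24 Hz, appears at 18 Hz.
54 Hz mod fs = 6 Hz.
6 Hz ≤ fs/2 = 24 Hz, appears at 6 Hz.
Distinct values: {6 Hz, 18 Hz}.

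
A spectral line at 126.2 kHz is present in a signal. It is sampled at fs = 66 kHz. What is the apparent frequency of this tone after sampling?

5.8 kHz

126.2 kHz mod fs = 60.2 kHz.
60.2 kHz > fs/2 = 33 kHz, folds to fs − 60.2 kHz = 5.8 kHz.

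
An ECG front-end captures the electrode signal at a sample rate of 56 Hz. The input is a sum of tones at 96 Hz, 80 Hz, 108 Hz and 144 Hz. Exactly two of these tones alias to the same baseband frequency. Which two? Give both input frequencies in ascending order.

fs/2 = 28 Hz.
96 Hz mod fs = 40 Hz.
40 Hz > fs/2 = 28 Hz, folds to fs − 40 Hz = 16 Hz.
80 Hz mod fs = 24 Hz.
24 Hz ≤ fs/2 = 28 Hz, appears at 24 Hz.
108 Hz mod fs = 52 Hz.
52 Hz > fs/2 = 28 Hz, folds to fs − 52 Hz = 4 Hz.
144 Hz mod fs = 32 Hz.
32 Hz > fs/2 = 28 Hz, folds to fs − 32 Hz = 24 Hz.
80 Hz and 144 Hz both map to 24 Hz.

80 Hz, 144 Hz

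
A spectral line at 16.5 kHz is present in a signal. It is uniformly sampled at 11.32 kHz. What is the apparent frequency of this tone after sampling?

5.18 kHz

16.5 kHz mod fs = 5.18 kHz.
5.18 kHz ≤ fs/2 = 5.66 kHz, appears at 5.18 kHz.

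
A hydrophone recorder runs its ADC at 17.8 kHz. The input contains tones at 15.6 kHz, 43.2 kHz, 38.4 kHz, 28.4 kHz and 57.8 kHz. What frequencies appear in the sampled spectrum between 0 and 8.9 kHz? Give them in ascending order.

2.2 kHz, 2.8 kHz, 4.4 kHz, 7.2 kHz, 7.6 kHz

fs/2 = 8.9 kHz.
15.6 kHz > fs/2 = 8.9 kHz, folds to fs − 15.6 kHz = 2.2 kHz.
43.2 kHz mod fs = 7.6 kHz.
7.6 kHz ≤ fs/2 = 8.9 kHz, appears at 7.6 kHz.
38.4 kHz mod fs = 2.8 kHz.
2.8 kHz ≤ fs/2 = 8.9 kHz, appears at 2.8 kHz.
28.4 kHz mod fs = 10.6 kHz.
10.6 kHz > fs/2 = 8.9 kHz, folds to fs − 10.6 kHz = 7.2 kHz.
57.8 kHz mod fs = 4.4 kHz.
4.4 kHz ≤ fs/2 = 8.9 kHz, appears at 4.4 kHz.
Distinct values: {2.2 kHz, 2.8 kHz, 4.4 kHz, 7.2 kHz, 7.6 kHz}.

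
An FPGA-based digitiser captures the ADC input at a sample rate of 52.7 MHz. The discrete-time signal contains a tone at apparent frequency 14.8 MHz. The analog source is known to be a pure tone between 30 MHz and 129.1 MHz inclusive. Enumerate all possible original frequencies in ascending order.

37.9 MHz, 67.5 MHz, 90.6 MHz, 120.2 MHz

Frequencies that alias to 14.8 MHz are k·fs ± 14.8 MHz for integer k ≥ 0.
k=0: 14.8 MHz.
k=1: 37.9 MHz, 67.5 MHz.
k=2: 90.6 MHz, 120.2 MHz.
k=3: 143.3 MHz, 172.9 MHz.
Within [30 MHz, 129.1 MHz]: 37.9 MHz, 67.5 MHz, 90.6 MHz, 120.2 MHz.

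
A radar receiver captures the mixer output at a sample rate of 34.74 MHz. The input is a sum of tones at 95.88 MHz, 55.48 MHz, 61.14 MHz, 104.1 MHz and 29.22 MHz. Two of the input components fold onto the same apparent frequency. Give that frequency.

8.34 MHz

fs/2 = 17.37 MHz.
95.88 MHz mod fs = 26.4 MHz.
26.4 MHz > fs/2 = 17.37 MHz, folds to fs − 26.4 MHz = 8.34 MHz.
55.48 MHz mod fs = 20.74 MHz.
20.74 MHz > fs/2 = 17.37 MHz, folds to fs − 20.74 MHz = 14 MHz.
61.14 MHz mod fs = 26.4 MHz.
26.4 MHz > fs/2 = 17.37 MHz, folds to fs − 26.4 MHz = 8.34 MHz.
104.1 MHz mod fs = 34.62 MHz.
34.62 MHz > fs/2 = 17.37 MHz, folds to fs − 34.62 MHz = 0.12 MHz.
29.22 MHz > fs/2 = 17.37 MHz, folds to fs − 29.22 MHz = 5.52 MHz.
61.14 MHz and 95.88 MHz both map to 8.34 MHz.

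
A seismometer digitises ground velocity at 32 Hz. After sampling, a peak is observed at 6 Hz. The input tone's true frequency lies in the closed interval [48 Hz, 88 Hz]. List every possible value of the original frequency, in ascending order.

58 Hz, 70 Hz

Frequencies that alias to 6 Hz are k·fs ± 6 Hz for integer k ≥ 0.
k=0: 6 Hz.
k=1: 26 Hz, 38 Hz.
k=2: 58 Hz, 70 Hz.
k=3: 90 Hz, 102 Hz.
Within [48 Hz, 88 Hz]: 58 Hz, 70 Hz.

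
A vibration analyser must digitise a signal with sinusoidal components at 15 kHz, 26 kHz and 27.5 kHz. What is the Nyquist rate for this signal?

55 kHz

Highest-frequency component: 27.5 kHz.
Nyquist rate = 2 × 27.5 kHz = 55 kHz.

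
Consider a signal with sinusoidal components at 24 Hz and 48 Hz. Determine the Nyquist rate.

Highest-frequency component: 48 Hz.
Nyquist rate = 2 × 48 Hz = 96 Hz.

96 Hz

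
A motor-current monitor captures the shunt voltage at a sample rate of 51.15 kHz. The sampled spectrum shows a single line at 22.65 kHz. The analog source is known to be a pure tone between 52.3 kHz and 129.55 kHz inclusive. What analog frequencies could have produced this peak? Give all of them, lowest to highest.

Frequencies that alias to 22.65 kHz are k·fs ± 22.65 kHz for integer k ≥ 0.
k=0: 22.65 kHz.
k=1: 28.5 kHz, 73.8 kHz.
k=2: 79.65 kHz, 124.95 kHz.
k=3: 130.8 kHz, 176.1 kHz.
Within [52.3 kHz, 129.55 kHz]: 73.8 kHz, 79.65 kHz, 124.95 kHz.

73.8 kHz, 79.65 kHz, 124.95 kHz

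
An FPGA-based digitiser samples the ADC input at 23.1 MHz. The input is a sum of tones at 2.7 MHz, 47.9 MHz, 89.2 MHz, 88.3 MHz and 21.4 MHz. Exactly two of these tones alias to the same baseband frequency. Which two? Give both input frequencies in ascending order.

21.4 MHz, 47.9 MHz

fs/2 = 11.55 MHz.
2.7 MHz ≤ fs/2 = 11.55 MHz, passes unchanged.
47.9 MHz mod fs = 1.7 MHz.
1.7 MHz ≤ fs/2 = 11.55 MHz, appears at 1.7 MHz.
89.2 MHz mod fs = 19.9 MHz.
19.9 MHz > fs/2 = 11.55 MHz, folds to fs − 19.9 MHz = 3.2 MHz.
88.3 MHz mod fs = 19 MHz.
19 MHz > fs/2 = 11.55 MHz, folds to fs − 19 MHz = 4.1 MHz.
21.4 MHz > fs/2 = 11.55 MHz, folds to fs − 21.4 MHz = 1.7 MHz.
21.4 MHz and 47.9 MHz both map to 1.7 MHz.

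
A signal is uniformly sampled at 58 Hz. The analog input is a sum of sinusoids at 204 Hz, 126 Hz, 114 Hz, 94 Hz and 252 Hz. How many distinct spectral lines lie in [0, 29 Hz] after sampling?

5

fs/2 = 29 Hz.
204 Hz mod fs = 30 Hz.
30 Hz > fs/2 = 29 Hz, folds to fs − 30 Hz = 28 Hz.
126 Hz mod fs = 10 Hz.
10 Hz ≤ fs/2 = 29 Hz, appears at 10 Hz.
114 Hz mod fs = 56 Hz.
56 Hz > fs/2 = 29 Hz, folds to fs − 56 Hz = 2 Hz.
94 Hz mod fs = 36 Hz.
36 Hz > fs/2 = 29 Hz, folds to fs − 36 Hz = 22 Hz.
252 Hz mod fs = 20 Hz.
20 Hz ≤ fs/2 = 29 Hz, appears at 20 Hz.
Distinct values: {2 Hz, 10 Hz, 20 Hz, 22 Hz, 28 Hz} → 5.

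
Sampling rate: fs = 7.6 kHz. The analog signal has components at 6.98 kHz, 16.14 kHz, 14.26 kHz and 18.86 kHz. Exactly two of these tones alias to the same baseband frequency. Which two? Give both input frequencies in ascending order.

fs/2 = 3.8 kHz.
6.98 kHz > fs/2 = 3.8 kHz, folds to fs − 6.98 kHz = 0.62 kHz.
16.14 kHz mod fs = 0.94 kHz.
0.94 kHz ≤ fs/2 = 3.8 kHz, appears at 0.94 kHz.
14.26 kHz mod fs = 6.66 kHz.
6.66 kHz > fs/2 = 3.8 kHz, folds to fs − 6.66 kHz = 0.94 kHz.
18.86 kHz mod fs = 3.66 kHz.
3.66 kHz ≤ fs/2 = 3.8 kHz, appears at 3.66 kHz.
14.26 kHz and 16.14 kHz both map to 0.94 kHz.

14.26 kHz, 16.14 kHz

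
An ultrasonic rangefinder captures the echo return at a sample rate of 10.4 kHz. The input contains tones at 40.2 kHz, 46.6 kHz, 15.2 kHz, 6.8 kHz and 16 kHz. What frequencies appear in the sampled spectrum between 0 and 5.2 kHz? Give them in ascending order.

fs/2 = 5.2 kHz.
40.2 kHz mod fs = 9 kHz.
9 kHz > fs/2 = 5.2 kHz, folds to fs − 9 kHz = 1.4 kHz.
46.6 kHz mod fs = 5 kHz.
5 kHz ≤ fs/2 = 5.2 kHz, appears at 5 kHz.
15.2 kHz mod fs = 4.8 kHz.
4.8 kHz ≤ fs/2 = 5.2 kHz, appears at 4.8 kHz.
6.8 kHz > fs/2 = 5.2 kHz, folds to fs − 6.8 kHz = 3.6 kHz.
16 kHz mod fs = 5.6 kHz.
5.6 kHz > fs/2 = 5.2 kHz, folds to fs − 5.6 kHz = 4.8 kHz.
Distinct values: {1.4 kHz, 3.6 kHz, 4.8 kHz, 5 kHz}.

1.4 kHz, 3.6 kHz, 4.8 kHz, 5 kHz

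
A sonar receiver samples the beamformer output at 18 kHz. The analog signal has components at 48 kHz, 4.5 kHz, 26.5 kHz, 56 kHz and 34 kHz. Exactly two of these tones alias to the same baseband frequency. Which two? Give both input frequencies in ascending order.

fs/2 = 9 kHz.
48 kHz mod fs = 12 kHz.
12 kHz > fs/2 = 9 kHz, folds to fs − 12 kHz = 6 kHz.
4.5 kHz ≤ fs/2 = 9 kHz, passes unchanged.
26.5 kHz mod fs = 8.5 kHz.
8.5 kHz ≤ fs/2 = 9 kHz, appears at 8.5 kHz.
56 kHz mod fs = 2 kHz.
2 kHz ≤ fs/2 = 9 kHz, appears at 2 kHz.
34 kHz mod fs = 16 kHz.
16 kHz > fs/2 = 9 kHz, folds to fs − 16 kHz = 2 kHz.
34 kHz and 56 kHz both map to 2 kHz.

34 kHz, 56 kHz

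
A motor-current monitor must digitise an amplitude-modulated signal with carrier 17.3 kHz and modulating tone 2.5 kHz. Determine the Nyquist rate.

39.6 kHz

AM sidebands sit at fc ± fm = 14.8 kHz and 19.8 kHz.
Highest-frequency component: 19.8 kHz.
Nyquist rate = 2 × 19.8 kHz = 39.6 kHz.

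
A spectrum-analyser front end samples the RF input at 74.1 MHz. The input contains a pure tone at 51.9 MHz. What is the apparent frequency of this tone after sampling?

51.9 MHz > fs/2 = 37.05 MHz, folds to fs − 51.9 MHz = 22.2 MHz.

22.2 MHz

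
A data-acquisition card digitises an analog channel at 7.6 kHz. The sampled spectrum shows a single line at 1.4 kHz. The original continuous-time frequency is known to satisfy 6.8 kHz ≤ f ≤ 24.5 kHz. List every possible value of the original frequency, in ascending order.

9 kHz, 13.8 kHz, 16.6 kHz, 21.4 kHz, 24.2 kHz

Frequencies that alias to 1.4 kHz are k·fs ± 1.4 kHz for integer k ≥ 0.
k=0: 1.4 kHz.
k=1: 6.2 kHz, 9 kHz.
k=2: 13.8 kHz, 16.6 kHz.
k=3: 21.4 kHz, 24.2 kHz.
k=4: 29 kHz, 31.8 kHz.
Within [6.8 kHz, 24.5 kHz]: 9 kHz, 13.8 kHz, 16.6 kHz, 21.4 kHz, 24.2 kHz.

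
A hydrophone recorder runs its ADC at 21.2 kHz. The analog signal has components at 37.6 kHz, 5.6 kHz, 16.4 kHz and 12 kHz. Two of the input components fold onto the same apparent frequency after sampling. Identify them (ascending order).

16.4 kHz, 37.6 kHz

fs/2 = 10.6 kHz.
37.6 kHz mod fs = 16.4 kHz.
16.4 kHz > fs/2 = 10.6 kHz, folds to fs − 16.4 kHz = 4.8 kHz.
5.6 kHz ≤ fs/2 = 10.6 kHz, passes unchanged.
16.4 kHz > fs/2 = 10.6 kHz, folds to fs − 16.4 kHz = 4.8 kHz.
12 kHz > fs/2 = 10.6 kHz, folds to fs − 12 kHz = 9.2 kHz.
16.4 kHz and 37.6 kHz both map to 4.8 kHz.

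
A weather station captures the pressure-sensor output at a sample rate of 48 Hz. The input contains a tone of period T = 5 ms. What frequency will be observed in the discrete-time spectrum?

T = 5 ms → f = 1/T = 200 Hz.
200 Hz mod fs = 8 Hz.
8 Hz ≤ fs/2 = 24 Hz, appears at 8 Hz.

8 Hz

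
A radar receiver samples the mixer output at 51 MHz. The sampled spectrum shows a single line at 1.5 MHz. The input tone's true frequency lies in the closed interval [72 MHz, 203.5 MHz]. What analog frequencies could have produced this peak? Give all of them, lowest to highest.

Frequencies that alias to 1.5 MHz are k·fs ± 1.5 MHz for integer k ≥ 0.
k=0: 1.5 MHz.
k=1: 49.5 MHz, 52.5 MHz.
k=2: 100.5 MHz, 103.5 MHz.
k=3: 151.5 MHz, 154.5 MHz.
k=4: 202.5 MHz, 205.5 MHz.
k=5: 253.5 MHz, 256.5 MHz.
Within [72 MHz, 203.5 MHz]: 100.5 MHz, 103.5 MHz, 151.5 MHz, 154.5 MHz, 202.5 MHz.

100.5 MHz, 103.5 MHz, 151.5 MHz, 154.5 MHz, 202.5 MHz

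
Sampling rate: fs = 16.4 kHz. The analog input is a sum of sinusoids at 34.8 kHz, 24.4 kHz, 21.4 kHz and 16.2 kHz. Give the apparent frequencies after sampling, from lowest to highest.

fs/2 = 8.2 kHz.
34.8 kHz mod fs = 2 kHz.
2 kHz ≤ fs/2 = 8.2 kHz, appears at 2 kHz.
24.4 kHz mod fs = 8 kHz.
8 kHz ≤ fs/2 = 8.2 kHz, appears at 8 kHz.
21.4 kHz mod fs = 5 kHz.
5 kHz ≤ fs/2 = 8.2 kHz, appears at 5 kHz.
16.2 kHz > fs/2 = 8.2 kHz, folds to fs − 16.2 kHz = 0.2 kHz.
Distinct values: {0.2 kHz, 2 kHz, 5 kHz, 8 kHz}.

0.2 kHz, 2 kHz, 5 kHz, 8 kHz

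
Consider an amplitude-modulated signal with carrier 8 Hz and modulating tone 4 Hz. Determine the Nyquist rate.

AM sidebands sit at fc ± fm = 4 Hz and 12 Hz.
Highest-frequency component: 12 Hz.
Nyquist rate = 2 × 12 Hz = 24 Hz.

24 Hz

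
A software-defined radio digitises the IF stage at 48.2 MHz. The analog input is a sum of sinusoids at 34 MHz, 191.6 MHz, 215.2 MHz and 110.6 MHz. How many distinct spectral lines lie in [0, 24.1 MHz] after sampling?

3

fs/2 = 24.1 MHz.
34 MHz > fs/2 = 24.1 MHz, folds to fs − 34 MHz = 14.2 MHz.
191.6 MHz mod fs = 47 MHz.
47 MHz > fs/2 = 24.1 MHz, folds to fs − 47 MHz = 1.2 MHz.
215.2 MHz mod fs = 22.4 MHz.
22.4 MHz ≤ fs/2 = 24.1 MHz, appears at 22.4 MHz.
110.6 MHz mod fs = 14.2 MHz.
14.2 MHz ≤ fs/2 = 24.1 MHz, appears at 14.2 MHz.
Distinct values: {1.2 MHz, 14.2 MHz, 22.4 MHz} → 3.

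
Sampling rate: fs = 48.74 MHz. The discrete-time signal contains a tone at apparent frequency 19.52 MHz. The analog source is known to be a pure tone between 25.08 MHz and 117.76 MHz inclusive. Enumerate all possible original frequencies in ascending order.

29.22 MHz, 68.26 MHz, 77.96 MHz, 117 MHz

Frequencies that alias to 19.52 MHz are k·fs ± 19.52 MHz for integer k ≥ 0.
k=0: 19.52 MHz.
k=1: 29.22 MHz, 68.26 MHz.
k=2: 77.96 MHz, 117 MHz.
k=3: 126.7 MHz, 165.74 MHz.
Within [25.08 MHz, 117.76 MHz]: 29.22 MHz, 68.26 MHz, 77.96 MHz, 117 MHz.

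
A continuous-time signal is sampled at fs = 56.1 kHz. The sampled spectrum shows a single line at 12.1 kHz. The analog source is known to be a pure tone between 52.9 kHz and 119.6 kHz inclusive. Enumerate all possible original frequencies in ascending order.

68.2 kHz, 100.1 kHz

Frequencies that alias to 12.1 kHz are k·fs ± 12.1 kHz for integer k ≥ 0.
k=0: 12.1 kHz.
k=1: 44 kHz, 68.2 kHz.
k=2: 100.1 kHz, 124.3 kHz.
k=3: 156.2 kHz, 180.4 kHz.
Within [52.9 kHz, 119.6 kHz]: 68.2 kHz, 100.1 kHz.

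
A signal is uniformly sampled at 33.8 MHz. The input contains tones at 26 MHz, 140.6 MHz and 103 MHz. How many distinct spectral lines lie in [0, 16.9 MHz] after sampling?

3

fs/2 = 16.9 MHz.
26 MHz > fs/2 = 16.9 MHz, folds to fs − 26 MHz = 7.8 MHz.
140.6 MHz mod fs = 5.4 MHz.
5.4 MHz ≤ fs/2 = 16.9 MHz, appears at 5.4 MHz.
103 MHz mod fs = 1.6 MHz.
1.6 MHz ≤ fs/2 = 16.9 MHz, appears at 1.6 MHz.
Distinct values: {1.6 MHz, 5.4 MHz, 7.8 MHz} → 3.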